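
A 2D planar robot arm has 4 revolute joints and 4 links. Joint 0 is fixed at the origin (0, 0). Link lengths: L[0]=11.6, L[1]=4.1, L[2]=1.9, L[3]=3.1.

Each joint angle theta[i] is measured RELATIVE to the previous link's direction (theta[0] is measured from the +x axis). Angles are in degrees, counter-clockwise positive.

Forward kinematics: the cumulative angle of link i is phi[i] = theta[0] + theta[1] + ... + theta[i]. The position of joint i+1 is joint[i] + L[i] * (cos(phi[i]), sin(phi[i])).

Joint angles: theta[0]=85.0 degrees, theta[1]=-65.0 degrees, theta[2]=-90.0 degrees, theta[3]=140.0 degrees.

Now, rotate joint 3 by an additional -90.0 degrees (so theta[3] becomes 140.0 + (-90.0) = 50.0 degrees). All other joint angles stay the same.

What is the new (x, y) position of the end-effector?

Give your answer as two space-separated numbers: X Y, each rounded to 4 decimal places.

Answer: 8.4266 10.1125

Derivation:
joint[0] = (0.0000, 0.0000)  (base)
link 0: phi[0] = 85 = 85 deg
  cos(85 deg) = 0.0872, sin(85 deg) = 0.9962
  joint[1] = (0.0000, 0.0000) + 11.6 * (0.0872, 0.9962) = (0.0000 + 1.0110, 0.0000 + 11.5559) = (1.0110, 11.5559)
link 1: phi[1] = 85 + -65 = 20 deg
  cos(20 deg) = 0.9397, sin(20 deg) = 0.3420
  joint[2] = (1.0110, 11.5559) + 4.1 * (0.9397, 0.3420) = (1.0110 + 3.8527, 11.5559 + 1.4023) = (4.8637, 12.9581)
link 2: phi[2] = 85 + -65 + -90 = -70 deg
  cos(-70 deg) = 0.3420, sin(-70 deg) = -0.9397
  joint[3] = (4.8637, 12.9581) + 1.9 * (0.3420, -0.9397) = (4.8637 + 0.6498, 12.9581 + -1.7854) = (5.5136, 11.1727)
link 3: phi[3] = 85 + -65 + -90 + 50 = -20 deg
  cos(-20 deg) = 0.9397, sin(-20 deg) = -0.3420
  joint[4] = (5.5136, 11.1727) + 3.1 * (0.9397, -0.3420) = (5.5136 + 2.9130, 11.1727 + -1.0603) = (8.4266, 10.1125)
End effector: (8.4266, 10.1125)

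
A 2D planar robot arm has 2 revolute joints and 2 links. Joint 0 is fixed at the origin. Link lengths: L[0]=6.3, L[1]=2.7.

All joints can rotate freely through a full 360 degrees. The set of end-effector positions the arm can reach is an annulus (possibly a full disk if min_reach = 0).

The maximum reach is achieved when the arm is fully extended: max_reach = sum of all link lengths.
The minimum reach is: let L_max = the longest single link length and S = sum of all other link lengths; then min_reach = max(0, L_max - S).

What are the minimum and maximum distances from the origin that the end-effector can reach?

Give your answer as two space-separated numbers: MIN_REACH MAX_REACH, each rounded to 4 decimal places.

Answer: 3.6000 9.0000

Derivation:
Link lengths: [6.3, 2.7]
max_reach = 6.3 + 2.7 = 9
L_max = max([6.3, 2.7]) = 6.3
S (sum of others) = 9 - 6.3 = 2.7
min_reach = max(0, 6.3 - 2.7) = max(0, 3.6) = 3.6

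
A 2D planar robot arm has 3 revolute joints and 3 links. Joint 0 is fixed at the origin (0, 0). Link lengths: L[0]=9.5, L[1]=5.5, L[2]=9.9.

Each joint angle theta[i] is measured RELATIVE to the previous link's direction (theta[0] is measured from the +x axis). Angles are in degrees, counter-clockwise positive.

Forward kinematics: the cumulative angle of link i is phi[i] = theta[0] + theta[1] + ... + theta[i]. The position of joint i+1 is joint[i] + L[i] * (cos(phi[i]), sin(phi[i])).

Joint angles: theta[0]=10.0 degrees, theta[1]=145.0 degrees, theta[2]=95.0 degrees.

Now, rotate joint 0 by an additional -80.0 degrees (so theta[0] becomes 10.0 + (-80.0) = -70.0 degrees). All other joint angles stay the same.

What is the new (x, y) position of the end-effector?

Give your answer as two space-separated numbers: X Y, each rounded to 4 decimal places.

Answer: -5.0769 -1.8954

Derivation:
joint[0] = (0.0000, 0.0000)  (base)
link 0: phi[0] = -70 = -70 deg
  cos(-70 deg) = 0.3420, sin(-70 deg) = -0.9397
  joint[1] = (0.0000, 0.0000) + 9.5 * (0.3420, -0.9397) = (0.0000 + 3.2492, 0.0000 + -8.9271) = (3.2492, -8.9271)
link 1: phi[1] = -70 + 145 = 75 deg
  cos(75 deg) = 0.2588, sin(75 deg) = 0.9659
  joint[2] = (3.2492, -8.9271) + 5.5 * (0.2588, 0.9659) = (3.2492 + 1.4235, -8.9271 + 5.3126) = (4.6727, -3.6145)
link 2: phi[2] = -70 + 145 + 95 = 170 deg
  cos(170 deg) = -0.9848, sin(170 deg) = 0.1736
  joint[3] = (4.6727, -3.6145) + 9.9 * (-0.9848, 0.1736) = (4.6727 + -9.7496, -3.6145 + 1.7191) = (-5.0769, -1.8954)
End effector: (-5.0769, -1.8954)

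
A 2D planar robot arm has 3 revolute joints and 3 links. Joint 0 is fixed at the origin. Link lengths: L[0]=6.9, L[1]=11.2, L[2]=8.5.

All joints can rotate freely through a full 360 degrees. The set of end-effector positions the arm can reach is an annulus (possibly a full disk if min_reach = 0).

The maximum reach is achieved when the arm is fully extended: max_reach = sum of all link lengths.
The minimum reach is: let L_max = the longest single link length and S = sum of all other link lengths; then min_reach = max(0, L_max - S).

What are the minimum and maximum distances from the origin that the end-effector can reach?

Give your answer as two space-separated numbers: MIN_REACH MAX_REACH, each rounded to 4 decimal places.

Link lengths: [6.9, 11.2, 8.5]
max_reach = 6.9 + 11.2 + 8.5 = 26.6
L_max = max([6.9, 11.2, 8.5]) = 11.2
S (sum of others) = 26.6 - 11.2 = 15.4
min_reach = max(0, 11.2 - 15.4) = max(0, -4.2) = 0

Answer: 0.0000 26.6000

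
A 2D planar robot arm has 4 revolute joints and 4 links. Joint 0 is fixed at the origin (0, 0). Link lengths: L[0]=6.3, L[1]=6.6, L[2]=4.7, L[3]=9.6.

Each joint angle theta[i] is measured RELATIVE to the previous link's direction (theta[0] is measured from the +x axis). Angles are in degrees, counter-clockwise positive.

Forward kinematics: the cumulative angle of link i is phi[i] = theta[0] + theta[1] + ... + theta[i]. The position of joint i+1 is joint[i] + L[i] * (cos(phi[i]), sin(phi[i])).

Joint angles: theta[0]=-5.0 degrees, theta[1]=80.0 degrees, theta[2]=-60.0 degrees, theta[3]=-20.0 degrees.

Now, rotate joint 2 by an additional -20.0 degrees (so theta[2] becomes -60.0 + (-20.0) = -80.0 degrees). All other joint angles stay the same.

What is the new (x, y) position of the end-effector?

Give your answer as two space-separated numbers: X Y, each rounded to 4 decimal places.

joint[0] = (0.0000, 0.0000)  (base)
link 0: phi[0] = -5 = -5 deg
  cos(-5 deg) = 0.9962, sin(-5 deg) = -0.0872
  joint[1] = (0.0000, 0.0000) + 6.3 * (0.9962, -0.0872) = (0.0000 + 6.2760, 0.0000 + -0.5491) = (6.2760, -0.5491)
link 1: phi[1] = -5 + 80 = 75 deg
  cos(75 deg) = 0.2588, sin(75 deg) = 0.9659
  joint[2] = (6.2760, -0.5491) + 6.6 * (0.2588, 0.9659) = (6.2760 + 1.7082, -0.5491 + 6.3751) = (7.9842, 5.8260)
link 2: phi[2] = -5 + 80 + -80 = -5 deg
  cos(-5 deg) = 0.9962, sin(-5 deg) = -0.0872
  joint[3] = (7.9842, 5.8260) + 4.7 * (0.9962, -0.0872) = (7.9842 + 4.6821, 5.8260 + -0.4096) = (12.6663, 5.4164)
link 3: phi[3] = -5 + 80 + -80 + -20 = -25 deg
  cos(-25 deg) = 0.9063, sin(-25 deg) = -0.4226
  joint[4] = (12.6663, 5.4164) + 9.6 * (0.9063, -0.4226) = (12.6663 + 8.7006, 5.4164 + -4.0571) = (21.3669, 1.3593)
End effector: (21.3669, 1.3593)

Answer: 21.3669 1.3593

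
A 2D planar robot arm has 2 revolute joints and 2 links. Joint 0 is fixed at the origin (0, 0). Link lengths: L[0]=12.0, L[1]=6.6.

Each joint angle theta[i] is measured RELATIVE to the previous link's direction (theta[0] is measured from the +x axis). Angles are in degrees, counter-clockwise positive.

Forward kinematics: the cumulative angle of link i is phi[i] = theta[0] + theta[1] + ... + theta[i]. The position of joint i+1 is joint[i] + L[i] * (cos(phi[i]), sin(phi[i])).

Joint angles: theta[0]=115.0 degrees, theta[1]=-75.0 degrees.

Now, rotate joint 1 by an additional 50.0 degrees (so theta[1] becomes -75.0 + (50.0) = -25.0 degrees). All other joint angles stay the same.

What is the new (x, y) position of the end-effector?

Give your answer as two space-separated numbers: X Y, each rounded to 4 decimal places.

joint[0] = (0.0000, 0.0000)  (base)
link 0: phi[0] = 115 = 115 deg
  cos(115 deg) = -0.4226, sin(115 deg) = 0.9063
  joint[1] = (0.0000, 0.0000) + 12 * (-0.4226, 0.9063) = (0.0000 + -5.0714, 0.0000 + 10.8757) = (-5.0714, 10.8757)
link 1: phi[1] = 115 + -25 = 90 deg
  cos(90 deg) = 0.0000, sin(90 deg) = 1.0000
  joint[2] = (-5.0714, 10.8757) + 6.6 * (0.0000, 1.0000) = (-5.0714 + 0.0000, 10.8757 + 6.6000) = (-5.0714, 17.4757)
End effector: (-5.0714, 17.4757)

Answer: -5.0714 17.4757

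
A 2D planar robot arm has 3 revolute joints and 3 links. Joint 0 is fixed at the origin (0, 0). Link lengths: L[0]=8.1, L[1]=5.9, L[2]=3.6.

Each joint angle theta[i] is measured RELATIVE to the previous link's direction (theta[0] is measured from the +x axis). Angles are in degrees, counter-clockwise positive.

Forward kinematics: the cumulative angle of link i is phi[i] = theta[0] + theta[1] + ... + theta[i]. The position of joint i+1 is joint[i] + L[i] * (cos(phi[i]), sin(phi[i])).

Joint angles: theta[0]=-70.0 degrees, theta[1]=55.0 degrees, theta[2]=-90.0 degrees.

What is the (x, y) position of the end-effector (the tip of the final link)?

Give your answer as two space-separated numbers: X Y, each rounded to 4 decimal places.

joint[0] = (0.0000, 0.0000)  (base)
link 0: phi[0] = -70 = -70 deg
  cos(-70 deg) = 0.3420, sin(-70 deg) = -0.9397
  joint[1] = (0.0000, 0.0000) + 8.1 * (0.3420, -0.9397) = (0.0000 + 2.7704, 0.0000 + -7.6115) = (2.7704, -7.6115)
link 1: phi[1] = -70 + 55 = -15 deg
  cos(-15 deg) = 0.9659, sin(-15 deg) = -0.2588
  joint[2] = (2.7704, -7.6115) + 5.9 * (0.9659, -0.2588) = (2.7704 + 5.6990, -7.6115 + -1.5270) = (8.4693, -9.1385)
link 2: phi[2] = -70 + 55 + -90 = -105 deg
  cos(-105 deg) = -0.2588, sin(-105 deg) = -0.9659
  joint[3] = (8.4693, -9.1385) + 3.6 * (-0.2588, -0.9659) = (8.4693 + -0.9317, -9.1385 + -3.4773) = (7.5376, -12.6159)
End effector: (7.5376, -12.6159)

Answer: 7.5376 -12.6159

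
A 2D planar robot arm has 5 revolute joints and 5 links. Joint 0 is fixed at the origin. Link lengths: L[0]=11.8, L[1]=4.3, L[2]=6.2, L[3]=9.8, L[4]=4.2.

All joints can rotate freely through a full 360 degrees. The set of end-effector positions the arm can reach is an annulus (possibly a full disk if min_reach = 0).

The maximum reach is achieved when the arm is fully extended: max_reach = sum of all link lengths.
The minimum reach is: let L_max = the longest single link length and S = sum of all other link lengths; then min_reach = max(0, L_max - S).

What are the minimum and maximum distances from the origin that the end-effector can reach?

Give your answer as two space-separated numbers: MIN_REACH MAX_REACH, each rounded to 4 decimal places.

Answer: 0.0000 36.3000

Derivation:
Link lengths: [11.8, 4.3, 6.2, 9.8, 4.2]
max_reach = 11.8 + 4.3 + 6.2 + 9.8 + 4.2 = 36.3
L_max = max([11.8, 4.3, 6.2, 9.8, 4.2]) = 11.8
S (sum of others) = 36.3 - 11.8 = 24.5
min_reach = max(0, 11.8 - 24.5) = max(0, -12.7) = 0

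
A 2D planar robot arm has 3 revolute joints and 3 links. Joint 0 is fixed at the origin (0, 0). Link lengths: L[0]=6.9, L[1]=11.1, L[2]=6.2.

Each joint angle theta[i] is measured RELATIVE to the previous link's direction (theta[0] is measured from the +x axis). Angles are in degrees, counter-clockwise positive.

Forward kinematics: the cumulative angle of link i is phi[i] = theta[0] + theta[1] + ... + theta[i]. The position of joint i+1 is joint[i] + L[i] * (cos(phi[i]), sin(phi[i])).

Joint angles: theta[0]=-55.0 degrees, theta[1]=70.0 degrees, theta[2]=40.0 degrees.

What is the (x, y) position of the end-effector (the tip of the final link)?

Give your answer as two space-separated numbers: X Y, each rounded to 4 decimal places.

joint[0] = (0.0000, 0.0000)  (base)
link 0: phi[0] = -55 = -55 deg
  cos(-55 deg) = 0.5736, sin(-55 deg) = -0.8192
  joint[1] = (0.0000, 0.0000) + 6.9 * (0.5736, -0.8192) = (0.0000 + 3.9577, 0.0000 + -5.6521) = (3.9577, -5.6521)
link 1: phi[1] = -55 + 70 = 15 deg
  cos(15 deg) = 0.9659, sin(15 deg) = 0.2588
  joint[2] = (3.9577, -5.6521) + 11.1 * (0.9659, 0.2588) = (3.9577 + 10.7218, -5.6521 + 2.8729) = (14.6795, -2.7793)
link 2: phi[2] = -55 + 70 + 40 = 55 deg
  cos(55 deg) = 0.5736, sin(55 deg) = 0.8192
  joint[3] = (14.6795, -2.7793) + 6.2 * (0.5736, 0.8192) = (14.6795 + 3.5562, -2.7793 + 5.0787) = (18.2356, 2.2995)
End effector: (18.2356, 2.2995)

Answer: 18.2356 2.2995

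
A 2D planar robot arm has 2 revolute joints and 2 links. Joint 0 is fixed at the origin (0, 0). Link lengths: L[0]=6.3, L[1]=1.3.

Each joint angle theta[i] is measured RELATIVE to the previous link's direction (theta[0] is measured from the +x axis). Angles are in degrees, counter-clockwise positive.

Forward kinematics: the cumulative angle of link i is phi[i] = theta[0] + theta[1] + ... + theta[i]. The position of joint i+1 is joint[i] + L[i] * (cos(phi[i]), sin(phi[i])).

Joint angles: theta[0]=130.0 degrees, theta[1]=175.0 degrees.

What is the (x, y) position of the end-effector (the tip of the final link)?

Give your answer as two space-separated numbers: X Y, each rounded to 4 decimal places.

joint[0] = (0.0000, 0.0000)  (base)
link 0: phi[0] = 130 = 130 deg
  cos(130 deg) = -0.6428, sin(130 deg) = 0.7660
  joint[1] = (0.0000, 0.0000) + 6.3 * (-0.6428, 0.7660) = (0.0000 + -4.0496, 0.0000 + 4.8261) = (-4.0496, 4.8261)
link 1: phi[1] = 130 + 175 = 305 deg
  cos(305 deg) = 0.5736, sin(305 deg) = -0.8192
  joint[2] = (-4.0496, 4.8261) + 1.3 * (0.5736, -0.8192) = (-4.0496 + 0.7456, 4.8261 + -1.0649) = (-3.3039, 3.7612)
End effector: (-3.3039, 3.7612)

Answer: -3.3039 3.7612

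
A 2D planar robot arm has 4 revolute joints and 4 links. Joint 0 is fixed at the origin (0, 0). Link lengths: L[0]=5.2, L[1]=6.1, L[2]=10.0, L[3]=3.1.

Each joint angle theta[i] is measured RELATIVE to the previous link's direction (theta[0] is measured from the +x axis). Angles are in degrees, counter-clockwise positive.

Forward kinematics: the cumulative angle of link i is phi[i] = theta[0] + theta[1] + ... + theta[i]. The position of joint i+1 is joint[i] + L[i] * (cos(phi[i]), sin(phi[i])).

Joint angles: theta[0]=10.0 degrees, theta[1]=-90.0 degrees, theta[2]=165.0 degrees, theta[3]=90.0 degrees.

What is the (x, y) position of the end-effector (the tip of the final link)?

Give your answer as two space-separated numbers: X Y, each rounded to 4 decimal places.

Answer: 3.9636 5.1278

Derivation:
joint[0] = (0.0000, 0.0000)  (base)
link 0: phi[0] = 10 = 10 deg
  cos(10 deg) = 0.9848, sin(10 deg) = 0.1736
  joint[1] = (0.0000, 0.0000) + 5.2 * (0.9848, 0.1736) = (0.0000 + 5.1210, 0.0000 + 0.9030) = (5.1210, 0.9030)
link 1: phi[1] = 10 + -90 = -80 deg
  cos(-80 deg) = 0.1736, sin(-80 deg) = -0.9848
  joint[2] = (5.1210, 0.9030) + 6.1 * (0.1736, -0.9848) = (5.1210 + 1.0593, 0.9030 + -6.0073) = (6.1803, -5.1044)
link 2: phi[2] = 10 + -90 + 165 = 85 deg
  cos(85 deg) = 0.0872, sin(85 deg) = 0.9962
  joint[3] = (6.1803, -5.1044) + 10 * (0.0872, 0.9962) = (6.1803 + 0.8716, -5.1044 + 9.9619) = (7.0518, 4.8576)
link 3: phi[3] = 10 + -90 + 165 + 90 = 175 deg
  cos(175 deg) = -0.9962, sin(175 deg) = 0.0872
  joint[4] = (7.0518, 4.8576) + 3.1 * (-0.9962, 0.0872) = (7.0518 + -3.0882, 4.8576 + 0.2702) = (3.9636, 5.1278)
End effector: (3.9636, 5.1278)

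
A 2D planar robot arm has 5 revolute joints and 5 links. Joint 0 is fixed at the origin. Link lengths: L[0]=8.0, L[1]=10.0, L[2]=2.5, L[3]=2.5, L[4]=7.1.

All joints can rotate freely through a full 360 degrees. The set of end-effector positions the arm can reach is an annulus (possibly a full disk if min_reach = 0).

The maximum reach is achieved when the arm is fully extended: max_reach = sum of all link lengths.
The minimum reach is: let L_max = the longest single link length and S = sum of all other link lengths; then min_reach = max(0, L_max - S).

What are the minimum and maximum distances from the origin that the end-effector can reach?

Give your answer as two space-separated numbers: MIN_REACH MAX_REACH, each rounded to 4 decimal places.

Link lengths: [8.0, 10.0, 2.5, 2.5, 7.1]
max_reach = 8 + 10 + 2.5 + 2.5 + 7.1 = 30.1
L_max = max([8.0, 10.0, 2.5, 2.5, 7.1]) = 10
S (sum of others) = 30.1 - 10 = 20.1
min_reach = max(0, 10 - 20.1) = max(0, -10.1) = 0

Answer: 0.0000 30.1000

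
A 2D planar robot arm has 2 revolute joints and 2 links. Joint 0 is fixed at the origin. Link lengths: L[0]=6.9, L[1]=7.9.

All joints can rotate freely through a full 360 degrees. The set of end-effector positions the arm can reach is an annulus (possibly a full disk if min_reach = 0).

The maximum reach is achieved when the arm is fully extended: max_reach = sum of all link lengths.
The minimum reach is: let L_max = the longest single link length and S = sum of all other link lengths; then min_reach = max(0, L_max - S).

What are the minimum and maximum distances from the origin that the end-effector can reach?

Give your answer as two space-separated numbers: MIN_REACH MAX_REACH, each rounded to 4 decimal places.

Answer: 1.0000 14.8000

Derivation:
Link lengths: [6.9, 7.9]
max_reach = 6.9 + 7.9 = 14.8
L_max = max([6.9, 7.9]) = 7.9
S (sum of others) = 14.8 - 7.9 = 6.9
min_reach = max(0, 7.9 - 6.9) = max(0, 1) = 1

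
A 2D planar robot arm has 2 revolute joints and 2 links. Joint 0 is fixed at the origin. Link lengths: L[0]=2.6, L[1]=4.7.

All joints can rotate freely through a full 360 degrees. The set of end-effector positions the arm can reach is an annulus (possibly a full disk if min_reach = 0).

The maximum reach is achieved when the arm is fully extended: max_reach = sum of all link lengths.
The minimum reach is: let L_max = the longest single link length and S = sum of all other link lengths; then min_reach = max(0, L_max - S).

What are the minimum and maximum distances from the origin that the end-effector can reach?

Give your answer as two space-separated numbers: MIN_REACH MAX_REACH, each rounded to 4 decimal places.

Link lengths: [2.6, 4.7]
max_reach = 2.6 + 4.7 = 7.3
L_max = max([2.6, 4.7]) = 4.7
S (sum of others) = 7.3 - 4.7 = 2.6
min_reach = max(0, 4.7 - 2.6) = max(0, 2.1) = 2.1

Answer: 2.1000 7.3000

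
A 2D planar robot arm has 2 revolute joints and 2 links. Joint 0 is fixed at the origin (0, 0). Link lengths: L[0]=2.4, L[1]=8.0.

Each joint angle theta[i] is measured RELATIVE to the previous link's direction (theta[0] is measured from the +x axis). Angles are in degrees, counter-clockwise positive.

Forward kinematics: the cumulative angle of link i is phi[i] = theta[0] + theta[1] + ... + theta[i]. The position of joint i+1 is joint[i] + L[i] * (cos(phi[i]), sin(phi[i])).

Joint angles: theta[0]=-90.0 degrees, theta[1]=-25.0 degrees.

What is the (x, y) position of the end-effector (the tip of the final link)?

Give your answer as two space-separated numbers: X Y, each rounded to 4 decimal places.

joint[0] = (0.0000, 0.0000)  (base)
link 0: phi[0] = -90 = -90 deg
  cos(-90 deg) = 0.0000, sin(-90 deg) = -1.0000
  joint[1] = (0.0000, 0.0000) + 2.4 * (0.0000, -1.0000) = (0.0000 + 0.0000, 0.0000 + -2.4000) = (0.0000, -2.4000)
link 1: phi[1] = -90 + -25 = -115 deg
  cos(-115 deg) = -0.4226, sin(-115 deg) = -0.9063
  joint[2] = (0.0000, -2.4000) + 8 * (-0.4226, -0.9063) = (0.0000 + -3.3809, -2.4000 + -7.2505) = (-3.3809, -9.6505)
End effector: (-3.3809, -9.6505)

Answer: -3.3809 -9.6505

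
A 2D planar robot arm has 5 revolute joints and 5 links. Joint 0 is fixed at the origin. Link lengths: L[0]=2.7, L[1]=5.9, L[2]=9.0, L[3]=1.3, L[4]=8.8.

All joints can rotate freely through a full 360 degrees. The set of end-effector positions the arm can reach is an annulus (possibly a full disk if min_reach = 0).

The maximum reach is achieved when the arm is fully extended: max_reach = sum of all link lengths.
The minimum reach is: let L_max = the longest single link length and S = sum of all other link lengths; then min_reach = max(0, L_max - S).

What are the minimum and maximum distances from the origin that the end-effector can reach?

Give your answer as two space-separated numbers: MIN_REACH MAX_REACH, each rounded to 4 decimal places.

Answer: 0.0000 27.7000

Derivation:
Link lengths: [2.7, 5.9, 9.0, 1.3, 8.8]
max_reach = 2.7 + 5.9 + 9 + 1.3 + 8.8 = 27.7
L_max = max([2.7, 5.9, 9.0, 1.3, 8.8]) = 9
S (sum of others) = 27.7 - 9 = 18.7
min_reach = max(0, 9 - 18.7) = max(0, -9.7) = 0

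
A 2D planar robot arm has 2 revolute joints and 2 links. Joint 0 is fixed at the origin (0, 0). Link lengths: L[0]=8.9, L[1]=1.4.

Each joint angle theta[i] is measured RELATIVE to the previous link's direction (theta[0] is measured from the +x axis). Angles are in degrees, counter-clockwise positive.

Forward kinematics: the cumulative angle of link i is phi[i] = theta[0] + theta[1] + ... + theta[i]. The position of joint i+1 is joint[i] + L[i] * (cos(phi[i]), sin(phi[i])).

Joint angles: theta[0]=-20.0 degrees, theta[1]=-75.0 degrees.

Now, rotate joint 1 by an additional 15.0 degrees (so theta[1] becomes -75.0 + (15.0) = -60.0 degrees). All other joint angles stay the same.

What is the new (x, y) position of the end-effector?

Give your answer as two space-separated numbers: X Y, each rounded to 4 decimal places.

joint[0] = (0.0000, 0.0000)  (base)
link 0: phi[0] = -20 = -20 deg
  cos(-20 deg) = 0.9397, sin(-20 deg) = -0.3420
  joint[1] = (0.0000, 0.0000) + 8.9 * (0.9397, -0.3420) = (0.0000 + 8.3633, 0.0000 + -3.0440) = (8.3633, -3.0440)
link 1: phi[1] = -20 + -60 = -80 deg
  cos(-80 deg) = 0.1736, sin(-80 deg) = -0.9848
  joint[2] = (8.3633, -3.0440) + 1.4 * (0.1736, -0.9848) = (8.3633 + 0.2431, -3.0440 + -1.3787) = (8.6064, -4.4227)
End effector: (8.6064, -4.4227)

Answer: 8.6064 -4.4227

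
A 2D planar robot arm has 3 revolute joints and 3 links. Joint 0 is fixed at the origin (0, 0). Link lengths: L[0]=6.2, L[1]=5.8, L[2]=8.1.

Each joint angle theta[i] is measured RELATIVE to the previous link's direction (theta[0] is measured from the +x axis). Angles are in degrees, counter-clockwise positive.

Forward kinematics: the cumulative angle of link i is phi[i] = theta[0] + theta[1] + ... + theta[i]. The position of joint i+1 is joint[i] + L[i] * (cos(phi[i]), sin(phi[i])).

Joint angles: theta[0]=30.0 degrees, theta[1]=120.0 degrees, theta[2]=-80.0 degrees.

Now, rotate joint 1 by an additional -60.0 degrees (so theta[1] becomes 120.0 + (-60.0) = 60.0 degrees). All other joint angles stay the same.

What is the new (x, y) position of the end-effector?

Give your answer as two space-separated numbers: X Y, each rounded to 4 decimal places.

Answer: 13.3463 10.3066

Derivation:
joint[0] = (0.0000, 0.0000)  (base)
link 0: phi[0] = 30 = 30 deg
  cos(30 deg) = 0.8660, sin(30 deg) = 0.5000
  joint[1] = (0.0000, 0.0000) + 6.2 * (0.8660, 0.5000) = (0.0000 + 5.3694, 0.0000 + 3.1000) = (5.3694, 3.1000)
link 1: phi[1] = 30 + 60 = 90 deg
  cos(90 deg) = 0.0000, sin(90 deg) = 1.0000
  joint[2] = (5.3694, 3.1000) + 5.8 * (0.0000, 1.0000) = (5.3694 + 0.0000, 3.1000 + 5.8000) = (5.3694, 8.9000)
link 2: phi[2] = 30 + 60 + -80 = 10 deg
  cos(10 deg) = 0.9848, sin(10 deg) = 0.1736
  joint[3] = (5.3694, 8.9000) + 8.1 * (0.9848, 0.1736) = (5.3694 + 7.9769, 8.9000 + 1.4066) = (13.3463, 10.3066)
End effector: (13.3463, 10.3066)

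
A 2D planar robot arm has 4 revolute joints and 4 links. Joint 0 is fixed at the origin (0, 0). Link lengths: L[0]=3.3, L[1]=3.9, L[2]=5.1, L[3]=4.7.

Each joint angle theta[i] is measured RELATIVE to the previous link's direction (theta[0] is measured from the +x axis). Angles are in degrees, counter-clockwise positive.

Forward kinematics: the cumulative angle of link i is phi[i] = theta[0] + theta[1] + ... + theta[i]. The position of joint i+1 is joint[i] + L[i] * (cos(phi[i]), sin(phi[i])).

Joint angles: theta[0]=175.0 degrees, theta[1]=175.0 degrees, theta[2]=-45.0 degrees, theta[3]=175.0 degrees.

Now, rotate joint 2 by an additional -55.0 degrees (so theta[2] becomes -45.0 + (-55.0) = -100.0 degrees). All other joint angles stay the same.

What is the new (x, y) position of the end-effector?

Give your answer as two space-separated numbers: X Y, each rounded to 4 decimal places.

Answer: 0.7953 -0.9224

Derivation:
joint[0] = (0.0000, 0.0000)  (base)
link 0: phi[0] = 175 = 175 deg
  cos(175 deg) = -0.9962, sin(175 deg) = 0.0872
  joint[1] = (0.0000, 0.0000) + 3.3 * (-0.9962, 0.0872) = (0.0000 + -3.2874, 0.0000 + 0.2876) = (-3.2874, 0.2876)
link 1: phi[1] = 175 + 175 = 350 deg
  cos(350 deg) = 0.9848, sin(350 deg) = -0.1736
  joint[2] = (-3.2874, 0.2876) + 3.9 * (0.9848, -0.1736) = (-3.2874 + 3.8408, 0.2876 + -0.6772) = (0.5533, -0.3896)
link 2: phi[2] = 175 + 175 + -100 = 250 deg
  cos(250 deg) = -0.3420, sin(250 deg) = -0.9397
  joint[3] = (0.5533, -0.3896) + 5.1 * (-0.3420, -0.9397) = (0.5533 + -1.7443, -0.3896 + -4.7924) = (-1.1910, -5.1820)
link 3: phi[3] = 175 + 175 + -100 + 175 = 425 deg
  cos(425 deg) = 0.4226, sin(425 deg) = 0.9063
  joint[4] = (-1.1910, -5.1820) + 4.7 * (0.4226, 0.9063) = (-1.1910 + 1.9863, -5.1820 + 4.2596) = (0.7953, -0.9224)
End effector: (0.7953, -0.9224)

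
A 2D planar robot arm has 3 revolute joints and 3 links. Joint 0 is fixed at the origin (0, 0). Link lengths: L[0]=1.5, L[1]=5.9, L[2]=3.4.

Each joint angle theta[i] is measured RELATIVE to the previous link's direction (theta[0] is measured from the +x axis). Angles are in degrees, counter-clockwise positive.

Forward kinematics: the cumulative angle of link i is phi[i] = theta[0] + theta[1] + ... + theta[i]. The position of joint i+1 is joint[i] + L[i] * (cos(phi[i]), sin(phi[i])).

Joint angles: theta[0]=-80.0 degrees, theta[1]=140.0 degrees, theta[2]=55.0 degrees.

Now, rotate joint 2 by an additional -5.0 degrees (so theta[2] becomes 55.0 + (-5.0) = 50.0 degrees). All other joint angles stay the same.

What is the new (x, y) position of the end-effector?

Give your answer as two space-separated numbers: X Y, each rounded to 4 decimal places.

Answer: 2.0476 6.8273

Derivation:
joint[0] = (0.0000, 0.0000)  (base)
link 0: phi[0] = -80 = -80 deg
  cos(-80 deg) = 0.1736, sin(-80 deg) = -0.9848
  joint[1] = (0.0000, 0.0000) + 1.5 * (0.1736, -0.9848) = (0.0000 + 0.2605, 0.0000 + -1.4772) = (0.2605, -1.4772)
link 1: phi[1] = -80 + 140 = 60 deg
  cos(60 deg) = 0.5000, sin(60 deg) = 0.8660
  joint[2] = (0.2605, -1.4772) + 5.9 * (0.5000, 0.8660) = (0.2605 + 2.9500, -1.4772 + 5.1095) = (3.2105, 3.6323)
link 2: phi[2] = -80 + 140 + 50 = 110 deg
  cos(110 deg) = -0.3420, sin(110 deg) = 0.9397
  joint[3] = (3.2105, 3.6323) + 3.4 * (-0.3420, 0.9397) = (3.2105 + -1.1629, 3.6323 + 3.1950) = (2.0476, 6.8273)
End effector: (2.0476, 6.8273)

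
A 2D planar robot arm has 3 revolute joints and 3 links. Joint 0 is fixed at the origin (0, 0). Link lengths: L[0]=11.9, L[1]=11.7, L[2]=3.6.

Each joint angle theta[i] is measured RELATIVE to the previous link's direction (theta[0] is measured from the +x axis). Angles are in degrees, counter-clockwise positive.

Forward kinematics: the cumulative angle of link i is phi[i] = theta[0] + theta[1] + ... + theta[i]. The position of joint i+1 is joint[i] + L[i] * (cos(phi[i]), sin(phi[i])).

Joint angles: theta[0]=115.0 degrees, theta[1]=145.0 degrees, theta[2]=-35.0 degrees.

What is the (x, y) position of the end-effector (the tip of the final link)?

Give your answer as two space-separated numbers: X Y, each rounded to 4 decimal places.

joint[0] = (0.0000, 0.0000)  (base)
link 0: phi[0] = 115 = 115 deg
  cos(115 deg) = -0.4226, sin(115 deg) = 0.9063
  joint[1] = (0.0000, 0.0000) + 11.9 * (-0.4226, 0.9063) = (0.0000 + -5.0292, 0.0000 + 10.7851) = (-5.0292, 10.7851)
link 1: phi[1] = 115 + 145 = 260 deg
  cos(260 deg) = -0.1736, sin(260 deg) = -0.9848
  joint[2] = (-5.0292, 10.7851) + 11.7 * (-0.1736, -0.9848) = (-5.0292 + -2.0317, 10.7851 + -11.5223) = (-7.0608, -0.7372)
link 2: phi[2] = 115 + 145 + -35 = 225 deg
  cos(225 deg) = -0.7071, sin(225 deg) = -0.7071
  joint[3] = (-7.0608, -0.7372) + 3.6 * (-0.7071, -0.7071) = (-7.0608 + -2.5456, -0.7372 + -2.5456) = (-9.6064, -3.2828)
End effector: (-9.6064, -3.2828)

Answer: -9.6064 -3.2828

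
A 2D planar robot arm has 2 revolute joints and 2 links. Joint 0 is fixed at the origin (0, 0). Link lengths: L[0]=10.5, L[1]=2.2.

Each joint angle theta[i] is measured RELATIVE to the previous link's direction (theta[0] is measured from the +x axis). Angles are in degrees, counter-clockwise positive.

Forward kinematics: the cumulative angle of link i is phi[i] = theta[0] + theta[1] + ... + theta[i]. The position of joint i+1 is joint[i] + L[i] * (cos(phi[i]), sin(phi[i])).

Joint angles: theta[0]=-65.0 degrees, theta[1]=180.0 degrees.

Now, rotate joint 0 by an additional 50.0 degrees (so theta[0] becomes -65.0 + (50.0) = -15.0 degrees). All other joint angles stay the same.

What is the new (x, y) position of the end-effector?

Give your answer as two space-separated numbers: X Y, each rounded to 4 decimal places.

joint[0] = (0.0000, 0.0000)  (base)
link 0: phi[0] = -15 = -15 deg
  cos(-15 deg) = 0.9659, sin(-15 deg) = -0.2588
  joint[1] = (0.0000, 0.0000) + 10.5 * (0.9659, -0.2588) = (0.0000 + 10.1422, 0.0000 + -2.7176) = (10.1422, -2.7176)
link 1: phi[1] = -15 + 180 = 165 deg
  cos(165 deg) = -0.9659, sin(165 deg) = 0.2588
  joint[2] = (10.1422, -2.7176) + 2.2 * (-0.9659, 0.2588) = (10.1422 + -2.1250, -2.7176 + 0.5694) = (8.0172, -2.1482)
End effector: (8.0172, -2.1482)

Answer: 8.0172 -2.1482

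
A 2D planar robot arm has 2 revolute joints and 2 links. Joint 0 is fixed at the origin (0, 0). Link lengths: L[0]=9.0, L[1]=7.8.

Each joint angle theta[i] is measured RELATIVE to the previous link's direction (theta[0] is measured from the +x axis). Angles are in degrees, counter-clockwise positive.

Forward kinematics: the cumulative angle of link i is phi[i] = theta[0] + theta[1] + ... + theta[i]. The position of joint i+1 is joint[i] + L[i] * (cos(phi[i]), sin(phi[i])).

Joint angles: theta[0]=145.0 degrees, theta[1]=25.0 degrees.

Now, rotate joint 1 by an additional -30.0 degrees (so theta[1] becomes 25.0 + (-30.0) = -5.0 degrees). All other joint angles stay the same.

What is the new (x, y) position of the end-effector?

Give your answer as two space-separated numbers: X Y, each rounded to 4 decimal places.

joint[0] = (0.0000, 0.0000)  (base)
link 0: phi[0] = 145 = 145 deg
  cos(145 deg) = -0.8192, sin(145 deg) = 0.5736
  joint[1] = (0.0000, 0.0000) + 9 * (-0.8192, 0.5736) = (0.0000 + -7.3724, 0.0000 + 5.1622) = (-7.3724, 5.1622)
link 1: phi[1] = 145 + -5 = 140 deg
  cos(140 deg) = -0.7660, sin(140 deg) = 0.6428
  joint[2] = (-7.3724, 5.1622) + 7.8 * (-0.7660, 0.6428) = (-7.3724 + -5.9751, 5.1622 + 5.0137) = (-13.3475, 10.1759)
End effector: (-13.3475, 10.1759)

Answer: -13.3475 10.1759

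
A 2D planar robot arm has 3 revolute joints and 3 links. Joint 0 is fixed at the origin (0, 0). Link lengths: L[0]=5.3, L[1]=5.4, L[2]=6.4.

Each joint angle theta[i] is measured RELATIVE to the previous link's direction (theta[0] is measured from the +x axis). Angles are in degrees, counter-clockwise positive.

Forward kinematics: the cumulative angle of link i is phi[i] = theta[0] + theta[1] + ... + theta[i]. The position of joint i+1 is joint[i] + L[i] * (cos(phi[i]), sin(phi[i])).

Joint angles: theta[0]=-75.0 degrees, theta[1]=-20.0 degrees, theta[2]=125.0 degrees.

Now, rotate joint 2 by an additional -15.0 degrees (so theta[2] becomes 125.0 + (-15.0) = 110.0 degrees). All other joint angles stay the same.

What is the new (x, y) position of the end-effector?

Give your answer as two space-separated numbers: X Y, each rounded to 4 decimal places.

Answer: 7.0830 -8.8424

Derivation:
joint[0] = (0.0000, 0.0000)  (base)
link 0: phi[0] = -75 = -75 deg
  cos(-75 deg) = 0.2588, sin(-75 deg) = -0.9659
  joint[1] = (0.0000, 0.0000) + 5.3 * (0.2588, -0.9659) = (0.0000 + 1.3717, 0.0000 + -5.1194) = (1.3717, -5.1194)
link 1: phi[1] = -75 + -20 = -95 deg
  cos(-95 deg) = -0.0872, sin(-95 deg) = -0.9962
  joint[2] = (1.3717, -5.1194) + 5.4 * (-0.0872, -0.9962) = (1.3717 + -0.4706, -5.1194 + -5.3795) = (0.9011, -10.4989)
link 2: phi[2] = -75 + -20 + 110 = 15 deg
  cos(15 deg) = 0.9659, sin(15 deg) = 0.2588
  joint[3] = (0.9011, -10.4989) + 6.4 * (0.9659, 0.2588) = (0.9011 + 6.1819, -10.4989 + 1.6564) = (7.0830, -8.8424)
End effector: (7.0830, -8.8424)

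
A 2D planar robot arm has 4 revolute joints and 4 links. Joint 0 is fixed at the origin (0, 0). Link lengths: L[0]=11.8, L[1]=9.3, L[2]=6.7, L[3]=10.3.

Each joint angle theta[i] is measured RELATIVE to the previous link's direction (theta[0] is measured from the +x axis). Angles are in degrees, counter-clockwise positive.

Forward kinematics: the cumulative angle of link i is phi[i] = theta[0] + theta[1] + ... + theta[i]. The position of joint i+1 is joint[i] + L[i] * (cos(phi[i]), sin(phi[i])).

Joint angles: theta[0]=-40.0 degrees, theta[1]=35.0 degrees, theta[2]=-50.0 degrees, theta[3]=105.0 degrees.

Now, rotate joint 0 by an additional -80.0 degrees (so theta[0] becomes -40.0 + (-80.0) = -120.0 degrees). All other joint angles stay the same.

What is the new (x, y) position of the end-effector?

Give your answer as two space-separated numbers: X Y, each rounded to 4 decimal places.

joint[0] = (0.0000, 0.0000)  (base)
link 0: phi[0] = -120 = -120 deg
  cos(-120 deg) = -0.5000, sin(-120 deg) = -0.8660
  joint[1] = (0.0000, 0.0000) + 11.8 * (-0.5000, -0.8660) = (0.0000 + -5.9000, 0.0000 + -10.2191) = (-5.9000, -10.2191)
link 1: phi[1] = -120 + 35 = -85 deg
  cos(-85 deg) = 0.0872, sin(-85 deg) = -0.9962
  joint[2] = (-5.9000, -10.2191) + 9.3 * (0.0872, -0.9962) = (-5.9000 + 0.8105, -10.2191 + -9.2646) = (-5.0895, -19.4837)
link 2: phi[2] = -120 + 35 + -50 = -135 deg
  cos(-135 deg) = -0.7071, sin(-135 deg) = -0.7071
  joint[3] = (-5.0895, -19.4837) + 6.7 * (-0.7071, -0.7071) = (-5.0895 + -4.7376, -19.4837 + -4.7376) = (-9.8271, -24.2213)
link 3: phi[3] = -120 + 35 + -50 + 105 = -30 deg
  cos(-30 deg) = 0.8660, sin(-30 deg) = -0.5000
  joint[4] = (-9.8271, -24.2213) + 10.3 * (0.8660, -0.5000) = (-9.8271 + 8.9201, -24.2213 + -5.1500) = (-0.9070, -29.3713)
End effector: (-0.9070, -29.3713)

Answer: -0.9070 -29.3713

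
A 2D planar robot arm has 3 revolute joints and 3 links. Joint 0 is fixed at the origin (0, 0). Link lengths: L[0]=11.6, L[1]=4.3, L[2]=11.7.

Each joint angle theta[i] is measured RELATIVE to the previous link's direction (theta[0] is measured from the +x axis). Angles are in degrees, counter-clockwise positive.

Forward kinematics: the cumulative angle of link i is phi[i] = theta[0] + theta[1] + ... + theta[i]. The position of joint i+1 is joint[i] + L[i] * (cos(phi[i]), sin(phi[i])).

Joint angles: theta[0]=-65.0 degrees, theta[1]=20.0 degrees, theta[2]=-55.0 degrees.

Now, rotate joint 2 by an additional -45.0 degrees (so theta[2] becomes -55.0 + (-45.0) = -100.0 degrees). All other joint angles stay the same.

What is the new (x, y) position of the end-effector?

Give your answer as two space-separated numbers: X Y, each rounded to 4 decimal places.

Answer: -1.6411 -20.2646

Derivation:
joint[0] = (0.0000, 0.0000)  (base)
link 0: phi[0] = -65 = -65 deg
  cos(-65 deg) = 0.4226, sin(-65 deg) = -0.9063
  joint[1] = (0.0000, 0.0000) + 11.6 * (0.4226, -0.9063) = (0.0000 + 4.9024, 0.0000 + -10.5132) = (4.9024, -10.5132)
link 1: phi[1] = -65 + 20 = -45 deg
  cos(-45 deg) = 0.7071, sin(-45 deg) = -0.7071
  joint[2] = (4.9024, -10.5132) + 4.3 * (0.7071, -0.7071) = (4.9024 + 3.0406, -10.5132 + -3.0406) = (7.9429, -13.5537)
link 2: phi[2] = -65 + 20 + -100 = -145 deg
  cos(-145 deg) = -0.8192, sin(-145 deg) = -0.5736
  joint[3] = (7.9429, -13.5537) + 11.7 * (-0.8192, -0.5736) = (7.9429 + -9.5841, -13.5537 + -6.7108) = (-1.6411, -20.2646)
End effector: (-1.6411, -20.2646)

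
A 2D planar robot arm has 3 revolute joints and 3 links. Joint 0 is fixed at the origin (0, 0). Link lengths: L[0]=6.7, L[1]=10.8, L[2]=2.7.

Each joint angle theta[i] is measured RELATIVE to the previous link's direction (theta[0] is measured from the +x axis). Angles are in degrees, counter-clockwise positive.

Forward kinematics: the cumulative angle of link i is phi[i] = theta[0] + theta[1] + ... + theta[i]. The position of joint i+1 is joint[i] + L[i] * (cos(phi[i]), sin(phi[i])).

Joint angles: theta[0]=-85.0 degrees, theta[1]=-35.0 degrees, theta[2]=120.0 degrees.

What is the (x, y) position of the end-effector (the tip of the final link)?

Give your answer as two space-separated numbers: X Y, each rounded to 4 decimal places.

Answer: -2.1161 -16.0276

Derivation:
joint[0] = (0.0000, 0.0000)  (base)
link 0: phi[0] = -85 = -85 deg
  cos(-85 deg) = 0.0872, sin(-85 deg) = -0.9962
  joint[1] = (0.0000, 0.0000) + 6.7 * (0.0872, -0.9962) = (0.0000 + 0.5839, 0.0000 + -6.6745) = (0.5839, -6.6745)
link 1: phi[1] = -85 + -35 = -120 deg
  cos(-120 deg) = -0.5000, sin(-120 deg) = -0.8660
  joint[2] = (0.5839, -6.6745) + 10.8 * (-0.5000, -0.8660) = (0.5839 + -5.4000, -6.6745 + -9.3531) = (-4.8161, -16.0276)
link 2: phi[2] = -85 + -35 + 120 = 0 deg
  cos(0 deg) = 1.0000, sin(0 deg) = 0.0000
  joint[3] = (-4.8161, -16.0276) + 2.7 * (1.0000, 0.0000) = (-4.8161 + 2.7000, -16.0276 + 0.0000) = (-2.1161, -16.0276)
End effector: (-2.1161, -16.0276)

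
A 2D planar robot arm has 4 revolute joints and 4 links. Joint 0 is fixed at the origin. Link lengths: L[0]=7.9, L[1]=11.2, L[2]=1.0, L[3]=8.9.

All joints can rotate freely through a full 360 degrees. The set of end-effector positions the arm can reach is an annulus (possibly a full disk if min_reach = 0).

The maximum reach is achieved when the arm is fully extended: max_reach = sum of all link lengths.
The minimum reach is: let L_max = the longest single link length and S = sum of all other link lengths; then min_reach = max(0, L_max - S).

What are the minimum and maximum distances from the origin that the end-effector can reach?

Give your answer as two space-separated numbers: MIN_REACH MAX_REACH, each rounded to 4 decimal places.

Answer: 0.0000 29.0000

Derivation:
Link lengths: [7.9, 11.2, 1.0, 8.9]
max_reach = 7.9 + 11.2 + 1 + 8.9 = 29
L_max = max([7.9, 11.2, 1.0, 8.9]) = 11.2
S (sum of others) = 29 - 11.2 = 17.8
min_reach = max(0, 11.2 - 17.8) = max(0, -6.6) = 0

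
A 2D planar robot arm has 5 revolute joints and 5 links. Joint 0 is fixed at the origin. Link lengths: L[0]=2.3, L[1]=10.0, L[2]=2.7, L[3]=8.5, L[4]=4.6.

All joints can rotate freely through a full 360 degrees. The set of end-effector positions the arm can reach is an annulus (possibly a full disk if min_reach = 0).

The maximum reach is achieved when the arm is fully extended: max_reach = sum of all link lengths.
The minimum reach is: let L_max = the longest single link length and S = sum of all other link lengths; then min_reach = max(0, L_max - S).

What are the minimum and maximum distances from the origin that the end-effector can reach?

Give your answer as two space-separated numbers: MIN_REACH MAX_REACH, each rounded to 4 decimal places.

Link lengths: [2.3, 10.0, 2.7, 8.5, 4.6]
max_reach = 2.3 + 10 + 2.7 + 8.5 + 4.6 = 28.1
L_max = max([2.3, 10.0, 2.7, 8.5, 4.6]) = 10
S (sum of others) = 28.1 - 10 = 18.1
min_reach = max(0, 10 - 18.1) = max(0, -8.1) = 0

Answer: 0.0000 28.1000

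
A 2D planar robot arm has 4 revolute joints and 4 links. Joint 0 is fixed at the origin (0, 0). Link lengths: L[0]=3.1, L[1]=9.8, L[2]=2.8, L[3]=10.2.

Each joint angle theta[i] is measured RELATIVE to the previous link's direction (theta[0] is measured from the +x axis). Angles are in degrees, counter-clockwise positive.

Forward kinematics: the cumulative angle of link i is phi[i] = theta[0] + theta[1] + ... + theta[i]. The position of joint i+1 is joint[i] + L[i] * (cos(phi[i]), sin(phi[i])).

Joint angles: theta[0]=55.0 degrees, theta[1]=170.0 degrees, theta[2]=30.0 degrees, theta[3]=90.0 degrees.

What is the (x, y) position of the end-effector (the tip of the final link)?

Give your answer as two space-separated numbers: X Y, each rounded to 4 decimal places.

Answer: 3.9762 -9.7348

Derivation:
joint[0] = (0.0000, 0.0000)  (base)
link 0: phi[0] = 55 = 55 deg
  cos(55 deg) = 0.5736, sin(55 deg) = 0.8192
  joint[1] = (0.0000, 0.0000) + 3.1 * (0.5736, 0.8192) = (0.0000 + 1.7781, 0.0000 + 2.5394) = (1.7781, 2.5394)
link 1: phi[1] = 55 + 170 = 225 deg
  cos(225 deg) = -0.7071, sin(225 deg) = -0.7071
  joint[2] = (1.7781, 2.5394) + 9.8 * (-0.7071, -0.7071) = (1.7781 + -6.9296, 2.5394 + -6.9296) = (-5.1516, -4.3903)
link 2: phi[2] = 55 + 170 + 30 = 255 deg
  cos(255 deg) = -0.2588, sin(255 deg) = -0.9659
  joint[3] = (-5.1516, -4.3903) + 2.8 * (-0.2588, -0.9659) = (-5.1516 + -0.7247, -4.3903 + -2.7046) = (-5.8763, -7.0949)
link 3: phi[3] = 55 + 170 + 30 + 90 = 345 deg
  cos(345 deg) = 0.9659, sin(345 deg) = -0.2588
  joint[4] = (-5.8763, -7.0949) + 10.2 * (0.9659, -0.2588) = (-5.8763 + 9.8524, -7.0949 + -2.6400) = (3.9762, -9.7348)
End effector: (3.9762, -9.7348)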